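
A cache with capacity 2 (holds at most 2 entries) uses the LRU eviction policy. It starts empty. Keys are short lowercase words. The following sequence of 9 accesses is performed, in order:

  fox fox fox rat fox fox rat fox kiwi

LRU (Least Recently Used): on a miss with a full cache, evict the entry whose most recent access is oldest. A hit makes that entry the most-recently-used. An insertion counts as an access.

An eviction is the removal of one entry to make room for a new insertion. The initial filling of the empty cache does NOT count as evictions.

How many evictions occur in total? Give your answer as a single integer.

Answer: 1

Derivation:
LRU simulation (capacity=2):
  1. access fox: MISS. Cache (LRU->MRU): [fox]
  2. access fox: HIT. Cache (LRU->MRU): [fox]
  3. access fox: HIT. Cache (LRU->MRU): [fox]
  4. access rat: MISS. Cache (LRU->MRU): [fox rat]
  5. access fox: HIT. Cache (LRU->MRU): [rat fox]
  6. access fox: HIT. Cache (LRU->MRU): [rat fox]
  7. access rat: HIT. Cache (LRU->MRU): [fox rat]
  8. access fox: HIT. Cache (LRU->MRU): [rat fox]
  9. access kiwi: MISS, evict rat. Cache (LRU->MRU): [fox kiwi]
Total: 6 hits, 3 misses, 1 evictions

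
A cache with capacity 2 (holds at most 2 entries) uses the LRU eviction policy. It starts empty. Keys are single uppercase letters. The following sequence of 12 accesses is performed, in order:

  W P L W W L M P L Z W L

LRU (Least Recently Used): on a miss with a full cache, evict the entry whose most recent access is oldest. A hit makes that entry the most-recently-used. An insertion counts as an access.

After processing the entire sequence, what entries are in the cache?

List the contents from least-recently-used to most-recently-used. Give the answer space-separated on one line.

LRU simulation (capacity=2):
  1. access W: MISS. Cache (LRU->MRU): [W]
  2. access P: MISS. Cache (LRU->MRU): [W P]
  3. access L: MISS, evict W. Cache (LRU->MRU): [P L]
  4. access W: MISS, evict P. Cache (LRU->MRU): [L W]
  5. access W: HIT. Cache (LRU->MRU): [L W]
  6. access L: HIT. Cache (LRU->MRU): [W L]
  7. access M: MISS, evict W. Cache (LRU->MRU): [L M]
  8. access P: MISS, evict L. Cache (LRU->MRU): [M P]
  9. access L: MISS, evict M. Cache (LRU->MRU): [P L]
  10. access Z: MISS, evict P. Cache (LRU->MRU): [L Z]
  11. access W: MISS, evict L. Cache (LRU->MRU): [Z W]
  12. access L: MISS, evict Z. Cache (LRU->MRU): [W L]
Total: 2 hits, 10 misses, 8 evictions

Answer: W L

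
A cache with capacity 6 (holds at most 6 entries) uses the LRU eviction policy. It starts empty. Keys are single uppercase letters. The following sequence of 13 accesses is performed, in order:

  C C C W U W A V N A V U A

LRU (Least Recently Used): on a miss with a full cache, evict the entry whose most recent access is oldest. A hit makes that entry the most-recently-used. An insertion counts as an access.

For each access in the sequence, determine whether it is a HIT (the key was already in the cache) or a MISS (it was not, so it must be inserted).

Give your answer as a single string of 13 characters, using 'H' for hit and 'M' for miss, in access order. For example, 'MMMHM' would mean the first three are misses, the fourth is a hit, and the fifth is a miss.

Answer: MHHMMHMMMHHHH

Derivation:
LRU simulation (capacity=6):
  1. access C: MISS. Cache (LRU->MRU): [C]
  2. access C: HIT. Cache (LRU->MRU): [C]
  3. access C: HIT. Cache (LRU->MRU): [C]
  4. access W: MISS. Cache (LRU->MRU): [C W]
  5. access U: MISS. Cache (LRU->MRU): [C W U]
  6. access W: HIT. Cache (LRU->MRU): [C U W]
  7. access A: MISS. Cache (LRU->MRU): [C U W A]
  8. access V: MISS. Cache (LRU->MRU): [C U W A V]
  9. access N: MISS. Cache (LRU->MRU): [C U W A V N]
  10. access A: HIT. Cache (LRU->MRU): [C U W V N A]
  11. access V: HIT. Cache (LRU->MRU): [C U W N A V]
  12. access U: HIT. Cache (LRU->MRU): [C W N A V U]
  13. access A: HIT. Cache (LRU->MRU): [C W N V U A]
Total: 7 hits, 6 misses, 0 evictions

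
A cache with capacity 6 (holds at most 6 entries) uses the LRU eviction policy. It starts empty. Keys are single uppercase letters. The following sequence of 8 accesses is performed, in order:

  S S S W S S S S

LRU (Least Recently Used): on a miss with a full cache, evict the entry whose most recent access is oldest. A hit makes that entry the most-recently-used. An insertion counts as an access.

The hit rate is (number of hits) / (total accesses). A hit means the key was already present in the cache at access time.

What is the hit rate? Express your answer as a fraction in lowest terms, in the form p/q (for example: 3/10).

Answer: 3/4

Derivation:
LRU simulation (capacity=6):
  1. access S: MISS. Cache (LRU->MRU): [S]
  2. access S: HIT. Cache (LRU->MRU): [S]
  3. access S: HIT. Cache (LRU->MRU): [S]
  4. access W: MISS. Cache (LRU->MRU): [S W]
  5. access S: HIT. Cache (LRU->MRU): [W S]
  6. access S: HIT. Cache (LRU->MRU): [W S]
  7. access S: HIT. Cache (LRU->MRU): [W S]
  8. access S: HIT. Cache (LRU->MRU): [W S]
Total: 6 hits, 2 misses, 0 evictions

Hit rate = 6/8 = 3/4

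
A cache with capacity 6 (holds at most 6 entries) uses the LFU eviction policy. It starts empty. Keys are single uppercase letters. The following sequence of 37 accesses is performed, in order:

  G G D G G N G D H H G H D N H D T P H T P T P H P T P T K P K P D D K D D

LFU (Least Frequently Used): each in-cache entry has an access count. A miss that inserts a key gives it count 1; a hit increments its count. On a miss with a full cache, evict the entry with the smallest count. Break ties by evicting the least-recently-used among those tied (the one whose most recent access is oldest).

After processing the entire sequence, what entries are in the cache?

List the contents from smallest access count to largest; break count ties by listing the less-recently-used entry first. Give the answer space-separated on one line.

Answer: K T G H P D

Derivation:
LFU simulation (capacity=6):
  1. access G: MISS. Cache: [G(c=1)]
  2. access G: HIT, count now 2. Cache: [G(c=2)]
  3. access D: MISS. Cache: [D(c=1) G(c=2)]
  4. access G: HIT, count now 3. Cache: [D(c=1) G(c=3)]
  5. access G: HIT, count now 4. Cache: [D(c=1) G(c=4)]
  6. access N: MISS. Cache: [D(c=1) N(c=1) G(c=4)]
  7. access G: HIT, count now 5. Cache: [D(c=1) N(c=1) G(c=5)]
  8. access D: HIT, count now 2. Cache: [N(c=1) D(c=2) G(c=5)]
  9. access H: MISS. Cache: [N(c=1) H(c=1) D(c=2) G(c=5)]
  10. access H: HIT, count now 2. Cache: [N(c=1) D(c=2) H(c=2) G(c=5)]
  11. access G: HIT, count now 6. Cache: [N(c=1) D(c=2) H(c=2) G(c=6)]
  12. access H: HIT, count now 3. Cache: [N(c=1) D(c=2) H(c=3) G(c=6)]
  13. access D: HIT, count now 3. Cache: [N(c=1) H(c=3) D(c=3) G(c=6)]
  14. access N: HIT, count now 2. Cache: [N(c=2) H(c=3) D(c=3) G(c=6)]
  15. access H: HIT, count now 4. Cache: [N(c=2) D(c=3) H(c=4) G(c=6)]
  16. access D: HIT, count now 4. Cache: [N(c=2) H(c=4) D(c=4) G(c=6)]
  17. access T: MISS. Cache: [T(c=1) N(c=2) H(c=4) D(c=4) G(c=6)]
  18. access P: MISS. Cache: [T(c=1) P(c=1) N(c=2) H(c=4) D(c=4) G(c=6)]
  19. access H: HIT, count now 5. Cache: [T(c=1) P(c=1) N(c=2) D(c=4) H(c=5) G(c=6)]
  20. access T: HIT, count now 2. Cache: [P(c=1) N(c=2) T(c=2) D(c=4) H(c=5) G(c=6)]
  21. access P: HIT, count now 2. Cache: [N(c=2) T(c=2) P(c=2) D(c=4) H(c=5) G(c=6)]
  22. access T: HIT, count now 3. Cache: [N(c=2) P(c=2) T(c=3) D(c=4) H(c=5) G(c=6)]
  23. access P: HIT, count now 3. Cache: [N(c=2) T(c=3) P(c=3) D(c=4) H(c=5) G(c=6)]
  24. access H: HIT, count now 6. Cache: [N(c=2) T(c=3) P(c=3) D(c=4) G(c=6) H(c=6)]
  25. access P: HIT, count now 4. Cache: [N(c=2) T(c=3) D(c=4) P(c=4) G(c=6) H(c=6)]
  26. access T: HIT, count now 4. Cache: [N(c=2) D(c=4) P(c=4) T(c=4) G(c=6) H(c=6)]
  27. access P: HIT, count now 5. Cache: [N(c=2) D(c=4) T(c=4) P(c=5) G(c=6) H(c=6)]
  28. access T: HIT, count now 5. Cache: [N(c=2) D(c=4) P(c=5) T(c=5) G(c=6) H(c=6)]
  29. access K: MISS, evict N(c=2). Cache: [K(c=1) D(c=4) P(c=5) T(c=5) G(c=6) H(c=6)]
  30. access P: HIT, count now 6. Cache: [K(c=1) D(c=4) T(c=5) G(c=6) H(c=6) P(c=6)]
  31. access K: HIT, count now 2. Cache: [K(c=2) D(c=4) T(c=5) G(c=6) H(c=6) P(c=6)]
  32. access P: HIT, count now 7. Cache: [K(c=2) D(c=4) T(c=5) G(c=6) H(c=6) P(c=7)]
  33. access D: HIT, count now 5. Cache: [K(c=2) T(c=5) D(c=5) G(c=6) H(c=6) P(c=7)]
  34. access D: HIT, count now 6. Cache: [K(c=2) T(c=5) G(c=6) H(c=6) D(c=6) P(c=7)]
  35. access K: HIT, count now 3. Cache: [K(c=3) T(c=5) G(c=6) H(c=6) D(c=6) P(c=7)]
  36. access D: HIT, count now 7. Cache: [K(c=3) T(c=5) G(c=6) H(c=6) P(c=7) D(c=7)]
  37. access D: HIT, count now 8. Cache: [K(c=3) T(c=5) G(c=6) H(c=6) P(c=7) D(c=8)]
Total: 30 hits, 7 misses, 1 evictions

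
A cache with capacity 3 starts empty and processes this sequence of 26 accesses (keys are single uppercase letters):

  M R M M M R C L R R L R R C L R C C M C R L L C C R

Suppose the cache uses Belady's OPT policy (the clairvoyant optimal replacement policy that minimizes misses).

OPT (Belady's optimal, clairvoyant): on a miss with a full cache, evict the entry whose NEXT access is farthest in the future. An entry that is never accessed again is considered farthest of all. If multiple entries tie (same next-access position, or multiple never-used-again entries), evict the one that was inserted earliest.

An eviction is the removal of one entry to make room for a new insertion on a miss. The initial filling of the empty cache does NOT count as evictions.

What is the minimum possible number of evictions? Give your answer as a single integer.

OPT (Belady) simulation (capacity=3):
  1. access M: MISS. Cache: [M]
  2. access R: MISS. Cache: [M R]
  3. access M: HIT. Next use of M: step 4. Cache: [M R]
  4. access M: HIT. Next use of M: step 5. Cache: [M R]
  5. access M: HIT. Next use of M: step 19. Cache: [M R]
  6. access R: HIT. Next use of R: step 9. Cache: [M R]
  7. access C: MISS. Cache: [M R C]
  8. access L: MISS, evict M (next use: step 19). Cache: [R C L]
  9. access R: HIT. Next use of R: step 10. Cache: [R C L]
  10. access R: HIT. Next use of R: step 12. Cache: [R C L]
  11. access L: HIT. Next use of L: step 15. Cache: [R C L]
  12. access R: HIT. Next use of R: step 13. Cache: [R C L]
  13. access R: HIT. Next use of R: step 16. Cache: [R C L]
  14. access C: HIT. Next use of C: step 17. Cache: [R C L]
  15. access L: HIT. Next use of L: step 22. Cache: [R C L]
  16. access R: HIT. Next use of R: step 21. Cache: [R C L]
  17. access C: HIT. Next use of C: step 18. Cache: [R C L]
  18. access C: HIT. Next use of C: step 20. Cache: [R C L]
  19. access M: MISS, evict L (next use: step 22). Cache: [R C M]
  20. access C: HIT. Next use of C: step 24. Cache: [R C M]
  21. access R: HIT. Next use of R: step 26. Cache: [R C M]
  22. access L: MISS, evict M (next use: never). Cache: [R C L]
  23. access L: HIT. Next use of L: never. Cache: [R C L]
  24. access C: HIT. Next use of C: step 25. Cache: [R C L]
  25. access C: HIT. Next use of C: never. Cache: [R C L]
  26. access R: HIT. Next use of R: never. Cache: [R C L]
Total: 20 hits, 6 misses, 3 evictions

Answer: 3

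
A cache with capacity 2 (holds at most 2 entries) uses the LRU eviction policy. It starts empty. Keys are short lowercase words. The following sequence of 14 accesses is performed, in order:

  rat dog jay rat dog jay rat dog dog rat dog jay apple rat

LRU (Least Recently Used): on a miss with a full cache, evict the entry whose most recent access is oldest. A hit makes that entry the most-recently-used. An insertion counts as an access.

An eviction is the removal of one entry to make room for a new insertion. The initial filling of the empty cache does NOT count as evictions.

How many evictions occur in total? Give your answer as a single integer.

LRU simulation (capacity=2):
  1. access rat: MISS. Cache (LRU->MRU): [rat]
  2. access dog: MISS. Cache (LRU->MRU): [rat dog]
  3. access jay: MISS, evict rat. Cache (LRU->MRU): [dog jay]
  4. access rat: MISS, evict dog. Cache (LRU->MRU): [jay rat]
  5. access dog: MISS, evict jay. Cache (LRU->MRU): [rat dog]
  6. access jay: MISS, evict rat. Cache (LRU->MRU): [dog jay]
  7. access rat: MISS, evict dog. Cache (LRU->MRU): [jay rat]
  8. access dog: MISS, evict jay. Cache (LRU->MRU): [rat dog]
  9. access dog: HIT. Cache (LRU->MRU): [rat dog]
  10. access rat: HIT. Cache (LRU->MRU): [dog rat]
  11. access dog: HIT. Cache (LRU->MRU): [rat dog]
  12. access jay: MISS, evict rat. Cache (LRU->MRU): [dog jay]
  13. access apple: MISS, evict dog. Cache (LRU->MRU): [jay apple]
  14. access rat: MISS, evict jay. Cache (LRU->MRU): [apple rat]
Total: 3 hits, 11 misses, 9 evictions

Answer: 9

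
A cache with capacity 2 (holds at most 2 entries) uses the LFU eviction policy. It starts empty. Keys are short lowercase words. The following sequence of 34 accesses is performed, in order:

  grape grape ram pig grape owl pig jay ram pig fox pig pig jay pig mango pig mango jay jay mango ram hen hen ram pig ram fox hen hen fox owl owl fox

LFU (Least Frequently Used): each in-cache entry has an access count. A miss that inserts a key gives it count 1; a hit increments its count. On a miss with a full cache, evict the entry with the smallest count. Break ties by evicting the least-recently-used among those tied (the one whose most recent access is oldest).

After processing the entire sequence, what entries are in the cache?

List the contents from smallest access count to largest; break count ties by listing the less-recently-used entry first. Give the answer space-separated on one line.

Answer: fox grape

Derivation:
LFU simulation (capacity=2):
  1. access grape: MISS. Cache: [grape(c=1)]
  2. access grape: HIT, count now 2. Cache: [grape(c=2)]
  3. access ram: MISS. Cache: [ram(c=1) grape(c=2)]
  4. access pig: MISS, evict ram(c=1). Cache: [pig(c=1) grape(c=2)]
  5. access grape: HIT, count now 3. Cache: [pig(c=1) grape(c=3)]
  6. access owl: MISS, evict pig(c=1). Cache: [owl(c=1) grape(c=3)]
  7. access pig: MISS, evict owl(c=1). Cache: [pig(c=1) grape(c=3)]
  8. access jay: MISS, evict pig(c=1). Cache: [jay(c=1) grape(c=3)]
  9. access ram: MISS, evict jay(c=1). Cache: [ram(c=1) grape(c=3)]
  10. access pig: MISS, evict ram(c=1). Cache: [pig(c=1) grape(c=3)]
  11. access fox: MISS, evict pig(c=1). Cache: [fox(c=1) grape(c=3)]
  12. access pig: MISS, evict fox(c=1). Cache: [pig(c=1) grape(c=3)]
  13. access pig: HIT, count now 2. Cache: [pig(c=2) grape(c=3)]
  14. access jay: MISS, evict pig(c=2). Cache: [jay(c=1) grape(c=3)]
  15. access pig: MISS, evict jay(c=1). Cache: [pig(c=1) grape(c=3)]
  16. access mango: MISS, evict pig(c=1). Cache: [mango(c=1) grape(c=3)]
  17. access pig: MISS, evict mango(c=1). Cache: [pig(c=1) grape(c=3)]
  18. access mango: MISS, evict pig(c=1). Cache: [mango(c=1) grape(c=3)]
  19. access jay: MISS, evict mango(c=1). Cache: [jay(c=1) grape(c=3)]
  20. access jay: HIT, count now 2. Cache: [jay(c=2) grape(c=3)]
  21. access mango: MISS, evict jay(c=2). Cache: [mango(c=1) grape(c=3)]
  22. access ram: MISS, evict mango(c=1). Cache: [ram(c=1) grape(c=3)]
  23. access hen: MISS, evict ram(c=1). Cache: [hen(c=1) grape(c=3)]
  24. access hen: HIT, count now 2. Cache: [hen(c=2) grape(c=3)]
  25. access ram: MISS, evict hen(c=2). Cache: [ram(c=1) grape(c=3)]
  26. access pig: MISS, evict ram(c=1). Cache: [pig(c=1) grape(c=3)]
  27. access ram: MISS, evict pig(c=1). Cache: [ram(c=1) grape(c=3)]
  28. access fox: MISS, evict ram(c=1). Cache: [fox(c=1) grape(c=3)]
  29. access hen: MISS, evict fox(c=1). Cache: [hen(c=1) grape(c=3)]
  30. access hen: HIT, count now 2. Cache: [hen(c=2) grape(c=3)]
  31. access fox: MISS, evict hen(c=2). Cache: [fox(c=1) grape(c=3)]
  32. access owl: MISS, evict fox(c=1). Cache: [owl(c=1) grape(c=3)]
  33. access owl: HIT, count now 2. Cache: [owl(c=2) grape(c=3)]
  34. access fox: MISS, evict owl(c=2). Cache: [fox(c=1) grape(c=3)]
Total: 7 hits, 27 misses, 25 evictions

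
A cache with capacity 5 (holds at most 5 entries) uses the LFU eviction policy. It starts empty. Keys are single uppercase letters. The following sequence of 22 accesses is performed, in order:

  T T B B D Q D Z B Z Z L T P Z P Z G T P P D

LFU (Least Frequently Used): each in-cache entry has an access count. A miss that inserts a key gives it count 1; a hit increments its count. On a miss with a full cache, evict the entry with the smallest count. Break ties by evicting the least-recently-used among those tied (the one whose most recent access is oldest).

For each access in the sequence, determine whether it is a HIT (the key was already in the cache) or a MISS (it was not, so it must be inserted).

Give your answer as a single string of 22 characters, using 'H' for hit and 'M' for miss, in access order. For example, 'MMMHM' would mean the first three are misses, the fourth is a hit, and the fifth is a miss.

Answer: MHMHMMHMHHHMHMHHHMHHHM

Derivation:
LFU simulation (capacity=5):
  1. access T: MISS. Cache: [T(c=1)]
  2. access T: HIT, count now 2. Cache: [T(c=2)]
  3. access B: MISS. Cache: [B(c=1) T(c=2)]
  4. access B: HIT, count now 2. Cache: [T(c=2) B(c=2)]
  5. access D: MISS. Cache: [D(c=1) T(c=2) B(c=2)]
  6. access Q: MISS. Cache: [D(c=1) Q(c=1) T(c=2) B(c=2)]
  7. access D: HIT, count now 2. Cache: [Q(c=1) T(c=2) B(c=2) D(c=2)]
  8. access Z: MISS. Cache: [Q(c=1) Z(c=1) T(c=2) B(c=2) D(c=2)]
  9. access B: HIT, count now 3. Cache: [Q(c=1) Z(c=1) T(c=2) D(c=2) B(c=3)]
  10. access Z: HIT, count now 2. Cache: [Q(c=1) T(c=2) D(c=2) Z(c=2) B(c=3)]
  11. access Z: HIT, count now 3. Cache: [Q(c=1) T(c=2) D(c=2) B(c=3) Z(c=3)]
  12. access L: MISS, evict Q(c=1). Cache: [L(c=1) T(c=2) D(c=2) B(c=3) Z(c=3)]
  13. access T: HIT, count now 3. Cache: [L(c=1) D(c=2) B(c=3) Z(c=3) T(c=3)]
  14. access P: MISS, evict L(c=1). Cache: [P(c=1) D(c=2) B(c=3) Z(c=3) T(c=3)]
  15. access Z: HIT, count now 4. Cache: [P(c=1) D(c=2) B(c=3) T(c=3) Z(c=4)]
  16. access P: HIT, count now 2. Cache: [D(c=2) P(c=2) B(c=3) T(c=3) Z(c=4)]
  17. access Z: HIT, count now 5. Cache: [D(c=2) P(c=2) B(c=3) T(c=3) Z(c=5)]
  18. access G: MISS, evict D(c=2). Cache: [G(c=1) P(c=2) B(c=3) T(c=3) Z(c=5)]
  19. access T: HIT, count now 4. Cache: [G(c=1) P(c=2) B(c=3) T(c=4) Z(c=5)]
  20. access P: HIT, count now 3. Cache: [G(c=1) B(c=3) P(c=3) T(c=4) Z(c=5)]
  21. access P: HIT, count now 4. Cache: [G(c=1) B(c=3) T(c=4) P(c=4) Z(c=5)]
  22. access D: MISS, evict G(c=1). Cache: [D(c=1) B(c=3) T(c=4) P(c=4) Z(c=5)]
Total: 13 hits, 9 misses, 4 evictions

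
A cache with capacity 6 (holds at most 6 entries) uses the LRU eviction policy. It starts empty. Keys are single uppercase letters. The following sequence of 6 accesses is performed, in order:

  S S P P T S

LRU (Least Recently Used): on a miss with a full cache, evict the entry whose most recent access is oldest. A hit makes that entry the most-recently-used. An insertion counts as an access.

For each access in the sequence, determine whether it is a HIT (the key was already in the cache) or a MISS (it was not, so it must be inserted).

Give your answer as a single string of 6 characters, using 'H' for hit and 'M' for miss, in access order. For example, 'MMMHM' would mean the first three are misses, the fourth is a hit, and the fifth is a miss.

Answer: MHMHMH

Derivation:
LRU simulation (capacity=6):
  1. access S: MISS. Cache (LRU->MRU): [S]
  2. access S: HIT. Cache (LRU->MRU): [S]
  3. access P: MISS. Cache (LRU->MRU): [S P]
  4. access P: HIT. Cache (LRU->MRU): [S P]
  5. access T: MISS. Cache (LRU->MRU): [S P T]
  6. access S: HIT. Cache (LRU->MRU): [P T S]
Total: 3 hits, 3 misses, 0 evictions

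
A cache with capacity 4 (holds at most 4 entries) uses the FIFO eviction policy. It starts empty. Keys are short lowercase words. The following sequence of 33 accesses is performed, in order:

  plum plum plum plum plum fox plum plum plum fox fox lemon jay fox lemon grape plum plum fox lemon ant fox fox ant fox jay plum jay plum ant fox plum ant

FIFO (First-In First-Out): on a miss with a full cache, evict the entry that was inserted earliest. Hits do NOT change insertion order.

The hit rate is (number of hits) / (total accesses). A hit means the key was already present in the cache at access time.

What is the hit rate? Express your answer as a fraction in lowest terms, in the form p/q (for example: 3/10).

Answer: 7/11

Derivation:
FIFO simulation (capacity=4):
  1. access plum: MISS. Cache (old->new): [plum]
  2. access plum: HIT. Cache (old->new): [plum]
  3. access plum: HIT. Cache (old->new): [plum]
  4. access plum: HIT. Cache (old->new): [plum]
  5. access plum: HIT. Cache (old->new): [plum]
  6. access fox: MISS. Cache (old->new): [plum fox]
  7. access plum: HIT. Cache (old->new): [plum fox]
  8. access plum: HIT. Cache (old->new): [plum fox]
  9. access plum: HIT. Cache (old->new): [plum fox]
  10. access fox: HIT. Cache (old->new): [plum fox]
  11. access fox: HIT. Cache (old->new): [plum fox]
  12. access lemon: MISS. Cache (old->new): [plum fox lemon]
  13. access jay: MISS. Cache (old->new): [plum fox lemon jay]
  14. access fox: HIT. Cache (old->new): [plum fox lemon jay]
  15. access lemon: HIT. Cache (old->new): [plum fox lemon jay]
  16. access grape: MISS, evict plum. Cache (old->new): [fox lemon jay grape]
  17. access plum: MISS, evict fox. Cache (old->new): [lemon jay grape plum]
  18. access plum: HIT. Cache (old->new): [lemon jay grape plum]
  19. access fox: MISS, evict lemon. Cache (old->new): [jay grape plum fox]
  20. access lemon: MISS, evict jay. Cache (old->new): [grape plum fox lemon]
  21. access ant: MISS, evict grape. Cache (old->new): [plum fox lemon ant]
  22. access fox: HIT. Cache (old->new): [plum fox lemon ant]
  23. access fox: HIT. Cache (old->new): [plum fox lemon ant]
  24. access ant: HIT. Cache (old->new): [plum fox lemon ant]
  25. access fox: HIT. Cache (old->new): [plum fox lemon ant]
  26. access jay: MISS, evict plum. Cache (old->new): [fox lemon ant jay]
  27. access plum: MISS, evict fox. Cache (old->new): [lemon ant jay plum]
  28. access jay: HIT. Cache (old->new): [lemon ant jay plum]
  29. access plum: HIT. Cache (old->new): [lemon ant jay plum]
  30. access ant: HIT. Cache (old->new): [lemon ant jay plum]
  31. access fox: MISS, evict lemon. Cache (old->new): [ant jay plum fox]
  32. access plum: HIT. Cache (old->new): [ant jay plum fox]
  33. access ant: HIT. Cache (old->new): [ant jay plum fox]
Total: 21 hits, 12 misses, 8 evictions

Hit rate = 21/33 = 7/11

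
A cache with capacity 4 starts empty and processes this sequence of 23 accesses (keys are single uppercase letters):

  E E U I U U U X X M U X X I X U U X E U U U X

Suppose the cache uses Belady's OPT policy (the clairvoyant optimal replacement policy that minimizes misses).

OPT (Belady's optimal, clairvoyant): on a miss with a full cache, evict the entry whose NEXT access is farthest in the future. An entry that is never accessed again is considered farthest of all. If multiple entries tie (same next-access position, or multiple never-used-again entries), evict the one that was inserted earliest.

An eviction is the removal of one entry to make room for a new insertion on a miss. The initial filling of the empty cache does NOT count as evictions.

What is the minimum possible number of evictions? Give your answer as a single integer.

Answer: 2

Derivation:
OPT (Belady) simulation (capacity=4):
  1. access E: MISS. Cache: [E]
  2. access E: HIT. Next use of E: step 19. Cache: [E]
  3. access U: MISS. Cache: [E U]
  4. access I: MISS. Cache: [E U I]
  5. access U: HIT. Next use of U: step 6. Cache: [E U I]
  6. access U: HIT. Next use of U: step 7. Cache: [E U I]
  7. access U: HIT. Next use of U: step 11. Cache: [E U I]
  8. access X: MISS. Cache: [E U I X]
  9. access X: HIT. Next use of X: step 12. Cache: [E U I X]
  10. access M: MISS, evict E (next use: step 19). Cache: [U I X M]
  11. access U: HIT. Next use of U: step 16. Cache: [U I X M]
  12. access X: HIT. Next use of X: step 13. Cache: [U I X M]
  13. access X: HIT. Next use of X: step 15. Cache: [U I X M]
  14. access I: HIT. Next use of I: never. Cache: [U I X M]
  15. access X: HIT. Next use of X: step 18. Cache: [U I X M]
  16. access U: HIT. Next use of U: step 17. Cache: [U I X M]
  17. access U: HIT. Next use of U: step 20. Cache: [U I X M]
  18. access X: HIT. Next use of X: step 23. Cache: [U I X M]
  19. access E: MISS, evict I (next use: never). Cache: [U X M E]
  20. access U: HIT. Next use of U: step 21. Cache: [U X M E]
  21. access U: HIT. Next use of U: step 22. Cache: [U X M E]
  22. access U: HIT. Next use of U: never. Cache: [U X M E]
  23. access X: HIT. Next use of X: never. Cache: [U X M E]
Total: 17 hits, 6 misses, 2 evictions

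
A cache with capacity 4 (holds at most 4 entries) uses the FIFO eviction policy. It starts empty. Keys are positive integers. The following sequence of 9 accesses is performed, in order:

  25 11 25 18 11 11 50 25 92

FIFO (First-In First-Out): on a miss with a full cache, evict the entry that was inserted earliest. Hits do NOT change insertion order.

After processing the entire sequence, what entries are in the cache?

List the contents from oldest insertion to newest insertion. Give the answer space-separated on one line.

Answer: 11 18 50 92

Derivation:
FIFO simulation (capacity=4):
  1. access 25: MISS. Cache (old->new): [25]
  2. access 11: MISS. Cache (old->new): [25 11]
  3. access 25: HIT. Cache (old->new): [25 11]
  4. access 18: MISS. Cache (old->new): [25 11 18]
  5. access 11: HIT. Cache (old->new): [25 11 18]
  6. access 11: HIT. Cache (old->new): [25 11 18]
  7. access 50: MISS. Cache (old->new): [25 11 18 50]
  8. access 25: HIT. Cache (old->new): [25 11 18 50]
  9. access 92: MISS, evict 25. Cache (old->new): [11 18 50 92]
Total: 4 hits, 5 misses, 1 evictions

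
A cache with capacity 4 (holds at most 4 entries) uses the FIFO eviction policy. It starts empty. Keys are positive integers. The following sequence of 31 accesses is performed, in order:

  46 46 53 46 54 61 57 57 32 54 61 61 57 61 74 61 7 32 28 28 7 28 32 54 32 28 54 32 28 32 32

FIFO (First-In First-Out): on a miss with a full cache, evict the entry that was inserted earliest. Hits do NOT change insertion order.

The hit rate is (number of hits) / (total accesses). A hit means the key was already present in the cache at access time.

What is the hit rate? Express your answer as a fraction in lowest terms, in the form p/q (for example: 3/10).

Answer: 20/31

Derivation:
FIFO simulation (capacity=4):
  1. access 46: MISS. Cache (old->new): [46]
  2. access 46: HIT. Cache (old->new): [46]
  3. access 53: MISS. Cache (old->new): [46 53]
  4. access 46: HIT. Cache (old->new): [46 53]
  5. access 54: MISS. Cache (old->new): [46 53 54]
  6. access 61: MISS. Cache (old->new): [46 53 54 61]
  7. access 57: MISS, evict 46. Cache (old->new): [53 54 61 57]
  8. access 57: HIT. Cache (old->new): [53 54 61 57]
  9. access 32: MISS, evict 53. Cache (old->new): [54 61 57 32]
  10. access 54: HIT. Cache (old->new): [54 61 57 32]
  11. access 61: HIT. Cache (old->new): [54 61 57 32]
  12. access 61: HIT. Cache (old->new): [54 61 57 32]
  13. access 57: HIT. Cache (old->new): [54 61 57 32]
  14. access 61: HIT. Cache (old->new): [54 61 57 32]
  15. access 74: MISS, evict 54. Cache (old->new): [61 57 32 74]
  16. access 61: HIT. Cache (old->new): [61 57 32 74]
  17. access 7: MISS, evict 61. Cache (old->new): [57 32 74 7]
  18. access 32: HIT. Cache (old->new): [57 32 74 7]
  19. access 28: MISS, evict 57. Cache (old->new): [32 74 7 28]
  20. access 28: HIT. Cache (old->new): [32 74 7 28]
  21. access 7: HIT. Cache (old->new): [32 74 7 28]
  22. access 28: HIT. Cache (old->new): [32 74 7 28]
  23. access 32: HIT. Cache (old->new): [32 74 7 28]
  24. access 54: MISS, evict 32. Cache (old->new): [74 7 28 54]
  25. access 32: MISS, evict 74. Cache (old->new): [7 28 54 32]
  26. access 28: HIT. Cache (old->new): [7 28 54 32]
  27. access 54: HIT. Cache (old->new): [7 28 54 32]
  28. access 32: HIT. Cache (old->new): [7 28 54 32]
  29. access 28: HIT. Cache (old->new): [7 28 54 32]
  30. access 32: HIT. Cache (old->new): [7 28 54 32]
  31. access 32: HIT. Cache (old->new): [7 28 54 32]
Total: 20 hits, 11 misses, 7 evictions

Hit rate = 20/31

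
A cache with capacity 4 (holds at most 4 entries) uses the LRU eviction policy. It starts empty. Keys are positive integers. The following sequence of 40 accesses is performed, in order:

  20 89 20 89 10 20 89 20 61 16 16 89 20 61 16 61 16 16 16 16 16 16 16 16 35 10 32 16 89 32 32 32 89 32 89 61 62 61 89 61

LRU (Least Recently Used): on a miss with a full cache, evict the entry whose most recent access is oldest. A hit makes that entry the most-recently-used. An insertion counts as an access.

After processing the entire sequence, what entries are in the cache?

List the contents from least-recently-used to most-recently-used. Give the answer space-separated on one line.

Answer: 32 62 89 61

Derivation:
LRU simulation (capacity=4):
  1. access 20: MISS. Cache (LRU->MRU): [20]
  2. access 89: MISS. Cache (LRU->MRU): [20 89]
  3. access 20: HIT. Cache (LRU->MRU): [89 20]
  4. access 89: HIT. Cache (LRU->MRU): [20 89]
  5. access 10: MISS. Cache (LRU->MRU): [20 89 10]
  6. access 20: HIT. Cache (LRU->MRU): [89 10 20]
  7. access 89: HIT. Cache (LRU->MRU): [10 20 89]
  8. access 20: HIT. Cache (LRU->MRU): [10 89 20]
  9. access 61: MISS. Cache (LRU->MRU): [10 89 20 61]
  10. access 16: MISS, evict 10. Cache (LRU->MRU): [89 20 61 16]
  11. access 16: HIT. Cache (LRU->MRU): [89 20 61 16]
  12. access 89: HIT. Cache (LRU->MRU): [20 61 16 89]
  13. access 20: HIT. Cache (LRU->MRU): [61 16 89 20]
  14. access 61: HIT. Cache (LRU->MRU): [16 89 20 61]
  15. access 16: HIT. Cache (LRU->MRU): [89 20 61 16]
  16. access 61: HIT. Cache (LRU->MRU): [89 20 16 61]
  17. access 16: HIT. Cache (LRU->MRU): [89 20 61 16]
  18. access 16: HIT. Cache (LRU->MRU): [89 20 61 16]
  19. access 16: HIT. Cache (LRU->MRU): [89 20 61 16]
  20. access 16: HIT. Cache (LRU->MRU): [89 20 61 16]
  21. access 16: HIT. Cache (LRU->MRU): [89 20 61 16]
  22. access 16: HIT. Cache (LRU->MRU): [89 20 61 16]
  23. access 16: HIT. Cache (LRU->MRU): [89 20 61 16]
  24. access 16: HIT. Cache (LRU->MRU): [89 20 61 16]
  25. access 35: MISS, evict 89. Cache (LRU->MRU): [20 61 16 35]
  26. access 10: MISS, evict 20. Cache (LRU->MRU): [61 16 35 10]
  27. access 32: MISS, evict 61. Cache (LRU->MRU): [16 35 10 32]
  28. access 16: HIT. Cache (LRU->MRU): [35 10 32 16]
  29. access 89: MISS, evict 35. Cache (LRU->MRU): [10 32 16 89]
  30. access 32: HIT. Cache (LRU->MRU): [10 16 89 32]
  31. access 32: HIT. Cache (LRU->MRU): [10 16 89 32]
  32. access 32: HIT. Cache (LRU->MRU): [10 16 89 32]
  33. access 89: HIT. Cache (LRU->MRU): [10 16 32 89]
  34. access 32: HIT. Cache (LRU->MRU): [10 16 89 32]
  35. access 89: HIT. Cache (LRU->MRU): [10 16 32 89]
  36. access 61: MISS, evict 10. Cache (LRU->MRU): [16 32 89 61]
  37. access 62: MISS, evict 16. Cache (LRU->MRU): [32 89 61 62]
  38. access 61: HIT. Cache (LRU->MRU): [32 89 62 61]
  39. access 89: HIT. Cache (LRU->MRU): [32 62 61 89]
  40. access 61: HIT. Cache (LRU->MRU): [32 62 89 61]
Total: 29 hits, 11 misses, 7 evictions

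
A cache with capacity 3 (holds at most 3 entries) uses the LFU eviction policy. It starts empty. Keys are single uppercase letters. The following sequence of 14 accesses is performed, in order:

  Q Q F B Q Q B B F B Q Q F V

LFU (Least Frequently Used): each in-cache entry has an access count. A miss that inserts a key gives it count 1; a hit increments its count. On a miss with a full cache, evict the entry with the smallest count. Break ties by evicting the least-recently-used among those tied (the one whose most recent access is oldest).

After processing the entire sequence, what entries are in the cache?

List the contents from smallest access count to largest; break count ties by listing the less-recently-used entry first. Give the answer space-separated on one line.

LFU simulation (capacity=3):
  1. access Q: MISS. Cache: [Q(c=1)]
  2. access Q: HIT, count now 2. Cache: [Q(c=2)]
  3. access F: MISS. Cache: [F(c=1) Q(c=2)]
  4. access B: MISS. Cache: [F(c=1) B(c=1) Q(c=2)]
  5. access Q: HIT, count now 3. Cache: [F(c=1) B(c=1) Q(c=3)]
  6. access Q: HIT, count now 4. Cache: [F(c=1) B(c=1) Q(c=4)]
  7. access B: HIT, count now 2. Cache: [F(c=1) B(c=2) Q(c=4)]
  8. access B: HIT, count now 3. Cache: [F(c=1) B(c=3) Q(c=4)]
  9. access F: HIT, count now 2. Cache: [F(c=2) B(c=3) Q(c=4)]
  10. access B: HIT, count now 4. Cache: [F(c=2) Q(c=4) B(c=4)]
  11. access Q: HIT, count now 5. Cache: [F(c=2) B(c=4) Q(c=5)]
  12. access Q: HIT, count now 6. Cache: [F(c=2) B(c=4) Q(c=6)]
  13. access F: HIT, count now 3. Cache: [F(c=3) B(c=4) Q(c=6)]
  14. access V: MISS, evict F(c=3). Cache: [V(c=1) B(c=4) Q(c=6)]
Total: 10 hits, 4 misses, 1 evictions

Answer: V B Q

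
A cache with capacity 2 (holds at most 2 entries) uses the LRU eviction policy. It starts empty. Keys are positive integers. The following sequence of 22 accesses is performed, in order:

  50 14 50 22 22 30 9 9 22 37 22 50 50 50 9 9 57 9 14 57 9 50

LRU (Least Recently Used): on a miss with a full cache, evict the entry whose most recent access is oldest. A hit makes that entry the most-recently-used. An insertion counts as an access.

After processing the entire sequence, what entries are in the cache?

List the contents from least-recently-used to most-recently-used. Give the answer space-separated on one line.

LRU simulation (capacity=2):
  1. access 50: MISS. Cache (LRU->MRU): [50]
  2. access 14: MISS. Cache (LRU->MRU): [50 14]
  3. access 50: HIT. Cache (LRU->MRU): [14 50]
  4. access 22: MISS, evict 14. Cache (LRU->MRU): [50 22]
  5. access 22: HIT. Cache (LRU->MRU): [50 22]
  6. access 30: MISS, evict 50. Cache (LRU->MRU): [22 30]
  7. access 9: MISS, evict 22. Cache (LRU->MRU): [30 9]
  8. access 9: HIT. Cache (LRU->MRU): [30 9]
  9. access 22: MISS, evict 30. Cache (LRU->MRU): [9 22]
  10. access 37: MISS, evict 9. Cache (LRU->MRU): [22 37]
  11. access 22: HIT. Cache (LRU->MRU): [37 22]
  12. access 50: MISS, evict 37. Cache (LRU->MRU): [22 50]
  13. access 50: HIT. Cache (LRU->MRU): [22 50]
  14. access 50: HIT. Cache (LRU->MRU): [22 50]
  15. access 9: MISS, evict 22. Cache (LRU->MRU): [50 9]
  16. access 9: HIT. Cache (LRU->MRU): [50 9]
  17. access 57: MISS, evict 50. Cache (LRU->MRU): [9 57]
  18. access 9: HIT. Cache (LRU->MRU): [57 9]
  19. access 14: MISS, evict 57. Cache (LRU->MRU): [9 14]
  20. access 57: MISS, evict 9. Cache (LRU->MRU): [14 57]
  21. access 9: MISS, evict 14. Cache (LRU->MRU): [57 9]
  22. access 50: MISS, evict 57. Cache (LRU->MRU): [9 50]
Total: 8 hits, 14 misses, 12 evictions

Answer: 9 50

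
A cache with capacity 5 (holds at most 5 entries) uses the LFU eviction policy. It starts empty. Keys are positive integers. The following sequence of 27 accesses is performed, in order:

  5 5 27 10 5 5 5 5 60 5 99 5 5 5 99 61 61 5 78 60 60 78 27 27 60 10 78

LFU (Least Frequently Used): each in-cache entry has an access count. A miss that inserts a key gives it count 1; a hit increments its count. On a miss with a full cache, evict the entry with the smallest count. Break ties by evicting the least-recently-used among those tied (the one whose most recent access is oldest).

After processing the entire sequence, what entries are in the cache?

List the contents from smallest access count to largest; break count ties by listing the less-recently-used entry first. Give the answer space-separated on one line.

LFU simulation (capacity=5):
  1. access 5: MISS. Cache: [5(c=1)]
  2. access 5: HIT, count now 2. Cache: [5(c=2)]
  3. access 27: MISS. Cache: [27(c=1) 5(c=2)]
  4. access 10: MISS. Cache: [27(c=1) 10(c=1) 5(c=2)]
  5. access 5: HIT, count now 3. Cache: [27(c=1) 10(c=1) 5(c=3)]
  6. access 5: HIT, count now 4. Cache: [27(c=1) 10(c=1) 5(c=4)]
  7. access 5: HIT, count now 5. Cache: [27(c=1) 10(c=1) 5(c=5)]
  8. access 5: HIT, count now 6. Cache: [27(c=1) 10(c=1) 5(c=6)]
  9. access 60: MISS. Cache: [27(c=1) 10(c=1) 60(c=1) 5(c=6)]
  10. access 5: HIT, count now 7. Cache: [27(c=1) 10(c=1) 60(c=1) 5(c=7)]
  11. access 99: MISS. Cache: [27(c=1) 10(c=1) 60(c=1) 99(c=1) 5(c=7)]
  12. access 5: HIT, count now 8. Cache: [27(c=1) 10(c=1) 60(c=1) 99(c=1) 5(c=8)]
  13. access 5: HIT, count now 9. Cache: [27(c=1) 10(c=1) 60(c=1) 99(c=1) 5(c=9)]
  14. access 5: HIT, count now 10. Cache: [27(c=1) 10(c=1) 60(c=1) 99(c=1) 5(c=10)]
  15. access 99: HIT, count now 2. Cache: [27(c=1) 10(c=1) 60(c=1) 99(c=2) 5(c=10)]
  16. access 61: MISS, evict 27(c=1). Cache: [10(c=1) 60(c=1) 61(c=1) 99(c=2) 5(c=10)]
  17. access 61: HIT, count now 2. Cache: [10(c=1) 60(c=1) 99(c=2) 61(c=2) 5(c=10)]
  18. access 5: HIT, count now 11. Cache: [10(c=1) 60(c=1) 99(c=2) 61(c=2) 5(c=11)]
  19. access 78: MISS, evict 10(c=1). Cache: [60(c=1) 78(c=1) 99(c=2) 61(c=2) 5(c=11)]
  20. access 60: HIT, count now 2. Cache: [78(c=1) 99(c=2) 61(c=2) 60(c=2) 5(c=11)]
  21. access 60: HIT, count now 3. Cache: [78(c=1) 99(c=2) 61(c=2) 60(c=3) 5(c=11)]
  22. access 78: HIT, count now 2. Cache: [99(c=2) 61(c=2) 78(c=2) 60(c=3) 5(c=11)]
  23. access 27: MISS, evict 99(c=2). Cache: [27(c=1) 61(c=2) 78(c=2) 60(c=3) 5(c=11)]
  24. access 27: HIT, count now 2. Cache: [61(c=2) 78(c=2) 27(c=2) 60(c=3) 5(c=11)]
  25. access 60: HIT, count now 4. Cache: [61(c=2) 78(c=2) 27(c=2) 60(c=4) 5(c=11)]
  26. access 10: MISS, evict 61(c=2). Cache: [10(c=1) 78(c=2) 27(c=2) 60(c=4) 5(c=11)]
  27. access 78: HIT, count now 3. Cache: [10(c=1) 27(c=2) 78(c=3) 60(c=4) 5(c=11)]
Total: 18 hits, 9 misses, 4 evictions

Answer: 10 27 78 60 5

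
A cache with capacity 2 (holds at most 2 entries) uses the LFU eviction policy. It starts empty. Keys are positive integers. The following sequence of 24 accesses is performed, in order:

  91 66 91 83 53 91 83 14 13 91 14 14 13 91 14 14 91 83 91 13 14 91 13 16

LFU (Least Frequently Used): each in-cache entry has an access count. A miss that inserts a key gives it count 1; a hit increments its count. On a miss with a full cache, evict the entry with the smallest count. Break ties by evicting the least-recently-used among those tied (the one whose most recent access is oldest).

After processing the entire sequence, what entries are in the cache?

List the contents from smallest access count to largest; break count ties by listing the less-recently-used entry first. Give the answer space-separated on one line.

Answer: 16 91

Derivation:
LFU simulation (capacity=2):
  1. access 91: MISS. Cache: [91(c=1)]
  2. access 66: MISS. Cache: [91(c=1) 66(c=1)]
  3. access 91: HIT, count now 2. Cache: [66(c=1) 91(c=2)]
  4. access 83: MISS, evict 66(c=1). Cache: [83(c=1) 91(c=2)]
  5. access 53: MISS, evict 83(c=1). Cache: [53(c=1) 91(c=2)]
  6. access 91: HIT, count now 3. Cache: [53(c=1) 91(c=3)]
  7. access 83: MISS, evict 53(c=1). Cache: [83(c=1) 91(c=3)]
  8. access 14: MISS, evict 83(c=1). Cache: [14(c=1) 91(c=3)]
  9. access 13: MISS, evict 14(c=1). Cache: [13(c=1) 91(c=3)]
  10. access 91: HIT, count now 4. Cache: [13(c=1) 91(c=4)]
  11. access 14: MISS, evict 13(c=1). Cache: [14(c=1) 91(c=4)]
  12. access 14: HIT, count now 2. Cache: [14(c=2) 91(c=4)]
  13. access 13: MISS, evict 14(c=2). Cache: [13(c=1) 91(c=4)]
  14. access 91: HIT, count now 5. Cache: [13(c=1) 91(c=5)]
  15. access 14: MISS, evict 13(c=1). Cache: [14(c=1) 91(c=5)]
  16. access 14: HIT, count now 2. Cache: [14(c=2) 91(c=5)]
  17. access 91: HIT, count now 6. Cache: [14(c=2) 91(c=6)]
  18. access 83: MISS, evict 14(c=2). Cache: [83(c=1) 91(c=6)]
  19. access 91: HIT, count now 7. Cache: [83(c=1) 91(c=7)]
  20. access 13: MISS, evict 83(c=1). Cache: [13(c=1) 91(c=7)]
  21. access 14: MISS, evict 13(c=1). Cache: [14(c=1) 91(c=7)]
  22. access 91: HIT, count now 8. Cache: [14(c=1) 91(c=8)]
  23. access 13: MISS, evict 14(c=1). Cache: [13(c=1) 91(c=8)]
  24. access 16: MISS, evict 13(c=1). Cache: [16(c=1) 91(c=8)]
Total: 9 hits, 15 misses, 13 evictions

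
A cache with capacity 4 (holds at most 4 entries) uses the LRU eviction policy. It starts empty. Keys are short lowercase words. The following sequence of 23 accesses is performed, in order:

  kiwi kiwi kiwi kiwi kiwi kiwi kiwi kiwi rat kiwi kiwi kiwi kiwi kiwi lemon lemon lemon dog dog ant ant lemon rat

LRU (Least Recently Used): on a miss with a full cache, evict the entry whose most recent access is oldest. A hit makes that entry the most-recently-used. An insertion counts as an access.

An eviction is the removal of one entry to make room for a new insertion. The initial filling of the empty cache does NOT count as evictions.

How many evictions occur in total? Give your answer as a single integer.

LRU simulation (capacity=4):
  1. access kiwi: MISS. Cache (LRU->MRU): [kiwi]
  2. access kiwi: HIT. Cache (LRU->MRU): [kiwi]
  3. access kiwi: HIT. Cache (LRU->MRU): [kiwi]
  4. access kiwi: HIT. Cache (LRU->MRU): [kiwi]
  5. access kiwi: HIT. Cache (LRU->MRU): [kiwi]
  6. access kiwi: HIT. Cache (LRU->MRU): [kiwi]
  7. access kiwi: HIT. Cache (LRU->MRU): [kiwi]
  8. access kiwi: HIT. Cache (LRU->MRU): [kiwi]
  9. access rat: MISS. Cache (LRU->MRU): [kiwi rat]
  10. access kiwi: HIT. Cache (LRU->MRU): [rat kiwi]
  11. access kiwi: HIT. Cache (LRU->MRU): [rat kiwi]
  12. access kiwi: HIT. Cache (LRU->MRU): [rat kiwi]
  13. access kiwi: HIT. Cache (LRU->MRU): [rat kiwi]
  14. access kiwi: HIT. Cache (LRU->MRU): [rat kiwi]
  15. access lemon: MISS. Cache (LRU->MRU): [rat kiwi lemon]
  16. access lemon: HIT. Cache (LRU->MRU): [rat kiwi lemon]
  17. access lemon: HIT. Cache (LRU->MRU): [rat kiwi lemon]
  18. access dog: MISS. Cache (LRU->MRU): [rat kiwi lemon dog]
  19. access dog: HIT. Cache (LRU->MRU): [rat kiwi lemon dog]
  20. access ant: MISS, evict rat. Cache (LRU->MRU): [kiwi lemon dog ant]
  21. access ant: HIT. Cache (LRU->MRU): [kiwi lemon dog ant]
  22. access lemon: HIT. Cache (LRU->MRU): [kiwi dog ant lemon]
  23. access rat: MISS, evict kiwi. Cache (LRU->MRU): [dog ant lemon rat]
Total: 17 hits, 6 misses, 2 evictions

Answer: 2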